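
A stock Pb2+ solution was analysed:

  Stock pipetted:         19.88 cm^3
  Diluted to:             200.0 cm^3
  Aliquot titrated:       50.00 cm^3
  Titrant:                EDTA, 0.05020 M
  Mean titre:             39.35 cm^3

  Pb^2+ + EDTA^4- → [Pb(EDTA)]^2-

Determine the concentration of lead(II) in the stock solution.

n(EDTA) = 0.03935 × 0.05020 = 1.975 × 10^-3 mol
n(Pb2+) in the aliquot = 1.975 × 10^-3 mol (1:1 ratio)
[Pb2+]_dilute = 1.975 × 10^-3 / 0.05000 = 0.03951 mol/L
Dilution factor = 200.0 / 19.88 = 10.06
[Pb2+]_stock = 0.03951 × 10.06 = 0.3975 mol/L

0.3975 M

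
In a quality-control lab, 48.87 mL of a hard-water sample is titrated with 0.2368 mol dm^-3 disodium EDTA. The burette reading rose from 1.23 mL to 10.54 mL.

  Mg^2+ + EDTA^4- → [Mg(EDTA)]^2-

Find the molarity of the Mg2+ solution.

0.04511 mol/L

n(EDTA) = 0.009310 L × 0.2368 mol/L = 2.205 × 10^-3 mol
n(Mg2+) = 2.205 × 10^-3 mol (1:1 mole ratio)
[Mg2+] = 2.205 × 10^-3 mol / 0.04887 L = 0.04511 mol/L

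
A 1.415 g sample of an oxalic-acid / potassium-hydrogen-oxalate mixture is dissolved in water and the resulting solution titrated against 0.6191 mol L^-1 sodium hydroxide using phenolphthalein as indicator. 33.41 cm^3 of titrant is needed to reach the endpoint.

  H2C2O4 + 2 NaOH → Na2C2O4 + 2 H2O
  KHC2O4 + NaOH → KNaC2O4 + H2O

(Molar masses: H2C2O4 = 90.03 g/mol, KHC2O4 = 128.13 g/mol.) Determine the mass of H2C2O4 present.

n(NaOH) = 0.03341 × 0.6191 = 0.02068 mol
Let x = n(H2C2O4), y = n(KHC2O4).
Titrant: 2x + 1y = 0.02068;  mass: 90.03x + 128.13y = 1.415
Solving, x = 7.431 × 10^-3 mol, y = 5.822 × 10^-3 mol
mass of H2C2O4 = 7.431 × 10^-3 × 90.03 = 0.6690 g

0.6690 g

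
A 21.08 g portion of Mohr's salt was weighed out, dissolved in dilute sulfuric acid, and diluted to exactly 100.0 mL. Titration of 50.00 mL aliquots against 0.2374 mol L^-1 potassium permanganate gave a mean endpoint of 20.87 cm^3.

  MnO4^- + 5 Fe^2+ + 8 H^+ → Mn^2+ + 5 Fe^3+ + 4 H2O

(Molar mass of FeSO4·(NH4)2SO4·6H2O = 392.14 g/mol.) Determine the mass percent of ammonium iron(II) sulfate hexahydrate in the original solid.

n(KMnO4) per titration = 0.02087 × 0.2374 = 4.955 × 10^-3 mol
From the 5:1 ratio, n(FeSO4·(NH4)2SO4·6H2O) in each aliquot = 5/1 × 4.955 × 10^-3 = 0.02477 mol
n(FeSO4·(NH4)2SO4·6H2O) in the whole flask = 0.02477 × 100.0/50.00 = 0.04955 mol
mass of FeSO4·(NH4)2SO4·6H2O = 0.04955 × 392.14 = 19.43 g
% FeSO4·(NH4)2SO4·6H2O = 19.43 / 21.08 × 100 = 92.17 %

92.17 %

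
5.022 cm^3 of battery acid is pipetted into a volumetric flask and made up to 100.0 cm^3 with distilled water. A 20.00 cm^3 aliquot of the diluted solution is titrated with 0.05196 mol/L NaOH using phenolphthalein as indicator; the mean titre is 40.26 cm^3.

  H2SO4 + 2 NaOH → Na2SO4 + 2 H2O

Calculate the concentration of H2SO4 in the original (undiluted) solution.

n(NaOH) = 0.04026 × 0.05196 = 2.092 × 10^-3 mol
From the 1:2 ratio, n(H2SO4) in the aliquot = 1/2 × 2.092 × 10^-3 = 1.046 × 10^-3 mol
[H2SO4]_dilute = 1.046 × 10^-3 / 0.02000 = 0.05230 mol/L
Dilution factor = 100.0 / 5.022 = 19.91
[H2SO4]_stock = 0.05230 × 19.91 = 1.041 mol/L

1.041 mol/L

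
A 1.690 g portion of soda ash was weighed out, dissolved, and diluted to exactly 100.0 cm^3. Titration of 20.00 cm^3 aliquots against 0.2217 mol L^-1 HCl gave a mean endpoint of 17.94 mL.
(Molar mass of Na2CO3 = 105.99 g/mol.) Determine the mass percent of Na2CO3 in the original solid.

62.36 %

Na2CO3 + 2 HCl → 2 NaCl + H2O + CO2
n(HCl) per titration = 0.01794 × 0.2217 = 3.977 × 10^-3 mol
From the 1:2 ratio, n(Na2CO3) in each aliquot = 1/2 × 3.977 × 10^-3 = 1.989 × 10^-3 mol
n(Na2CO3) in the whole flask = 1.989 × 10^-3 × 100.0/20.00 = 9.943 × 10^-3 mol
mass of Na2CO3 = 9.943 × 10^-3 × 105.99 = 1.054 g
% Na2CO3 = 1.054 / 1.690 × 100 = 62.36 %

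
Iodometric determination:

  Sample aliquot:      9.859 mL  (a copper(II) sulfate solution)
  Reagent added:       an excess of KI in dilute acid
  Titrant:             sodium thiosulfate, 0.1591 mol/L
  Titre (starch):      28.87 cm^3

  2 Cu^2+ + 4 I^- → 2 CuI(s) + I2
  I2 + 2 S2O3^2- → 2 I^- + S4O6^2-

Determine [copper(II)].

0.4659 mol/L

n(S2O3^2-) = 0.02887 × 0.1591 = 4.593 × 10^-3 mol
n(I2) = n(S2O3^2-)/2 = 2.297 × 10^-3 mol
From the 2:1 ratio, n(Cu2+) in the aliquot = 2/1 × 2.297 × 10^-3 = 4.593 × 10^-3 mol
[Cu2+] = 4.593 × 10^-3 / 0.009859 = 0.4659 mol/L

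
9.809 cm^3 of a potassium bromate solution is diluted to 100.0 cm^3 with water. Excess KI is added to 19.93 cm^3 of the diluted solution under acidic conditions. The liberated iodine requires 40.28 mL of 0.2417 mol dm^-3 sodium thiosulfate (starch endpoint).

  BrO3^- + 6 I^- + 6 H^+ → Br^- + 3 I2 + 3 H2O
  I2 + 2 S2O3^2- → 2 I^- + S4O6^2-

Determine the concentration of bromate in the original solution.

n(S2O3^2-) = 0.04028 × 0.2417 = 9.736 × 10^-3 mol
n(I2) = n(S2O3^2-)/2 = 4.868 × 10^-3 mol
From the 1:3 ratio, n(BrO3^-) in the aliquot = 1/3 × 4.868 × 10^-3 = 1.623 × 10^-3 mol
[BrO3^-]_dilute = 1.623 × 10^-3 / 0.01993 = 0.08142 mol/L
[BrO3^-]_original = 0.08142 × 100.0/9.809 = 0.8300 mol/L

0.8300 mol/L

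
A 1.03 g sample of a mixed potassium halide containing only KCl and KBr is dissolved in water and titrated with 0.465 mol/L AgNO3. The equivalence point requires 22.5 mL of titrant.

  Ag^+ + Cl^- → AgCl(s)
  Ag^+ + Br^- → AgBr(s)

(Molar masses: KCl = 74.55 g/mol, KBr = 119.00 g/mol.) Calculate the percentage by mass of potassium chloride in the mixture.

35.0 %

n(AgNO3) = 0.0225 × 0.465 = 0.0105 mol
Let x = n(KCl), y = n(KBr).
Titrant: 1x + 1y = 0.0105;  mass: 74.55x + 119.00y = 1.03
Solving, x = 4.84 × 10^-3 mol, y = 5.62 × 10^-3 mol
mass of KCl = 4.84 × 10^-3 × 74.55 = 0.361 g
% KCl = 0.361 / 1.03 × 100 = 35.0 %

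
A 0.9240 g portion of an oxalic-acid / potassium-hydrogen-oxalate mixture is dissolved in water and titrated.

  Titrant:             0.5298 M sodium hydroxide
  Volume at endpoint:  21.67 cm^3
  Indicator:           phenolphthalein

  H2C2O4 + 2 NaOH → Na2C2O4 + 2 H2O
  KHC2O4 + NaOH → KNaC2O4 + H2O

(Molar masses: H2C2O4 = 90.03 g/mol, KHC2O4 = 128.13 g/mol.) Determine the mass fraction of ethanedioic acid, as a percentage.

32.06 %

n(NaOH) = 0.02167 × 0.5298 = 0.01148 mol
Let x = n(H2C2O4), y = n(KHC2O4).
Titrant: 2x + 1y = 0.01148;  mass: 90.03x + 128.13y = 0.9240
Solving, x = 3.291 × 10^-3 mol, y = 4.899 × 10^-3 mol
mass of H2C2O4 = 3.291 × 10^-3 × 90.03 = 0.2963 g
% H2C2O4 = 0.2963 / 0.9240 × 100 = 32.06 %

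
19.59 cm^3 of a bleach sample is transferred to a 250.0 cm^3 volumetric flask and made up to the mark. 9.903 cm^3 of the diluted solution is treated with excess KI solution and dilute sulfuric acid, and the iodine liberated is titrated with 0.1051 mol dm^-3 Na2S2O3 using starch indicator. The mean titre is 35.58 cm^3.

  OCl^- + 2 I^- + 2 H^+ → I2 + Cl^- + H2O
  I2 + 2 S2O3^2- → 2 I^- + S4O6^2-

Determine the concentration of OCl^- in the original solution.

n(S2O3^2-) = 0.03558 × 0.1051 = 3.739 × 10^-3 mol
n(I2) = n(S2O3^2-)/2 = 1.870 × 10^-3 mol
n(OCl^-) in the aliquot = 1.870 × 10^-3 mol (1:1 ratio)
[OCl^-]_dilute = 1.870 × 10^-3 / 0.009903 = 0.1888 mol/L
[OCl^-]_original = 0.1888 × 250.0/19.59 = 2.409 mol/L

2.409 mol/L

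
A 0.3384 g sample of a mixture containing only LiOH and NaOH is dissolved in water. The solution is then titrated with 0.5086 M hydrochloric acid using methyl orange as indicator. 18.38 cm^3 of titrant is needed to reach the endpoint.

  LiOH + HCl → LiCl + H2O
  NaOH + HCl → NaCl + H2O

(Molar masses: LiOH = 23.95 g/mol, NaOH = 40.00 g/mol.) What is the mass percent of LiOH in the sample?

n(HCl) = 0.01838 × 0.5086 = 9.348 × 10^-3 mol
Let x = n(LiOH), y = n(NaOH).
Titrant: 1x + 1y = 9.348 × 10^-3;  mass: 23.95x + 40.00y = 0.3384
Solving, x = 2.213 × 10^-3 mol, y = 7.135 × 10^-3 mol
mass of LiOH = 2.213 × 10^-3 × 23.95 = 0.05301 g
% LiOH = 0.05301 / 0.3384 × 100 = 15.66 %

15.66 %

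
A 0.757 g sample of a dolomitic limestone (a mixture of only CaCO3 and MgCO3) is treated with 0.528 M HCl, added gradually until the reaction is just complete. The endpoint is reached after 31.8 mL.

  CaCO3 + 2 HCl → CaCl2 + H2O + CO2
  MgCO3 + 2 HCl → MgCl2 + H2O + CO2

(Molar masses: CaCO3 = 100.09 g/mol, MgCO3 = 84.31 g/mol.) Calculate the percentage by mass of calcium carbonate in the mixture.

n(HCl) = 0.0318 × 0.528 = 0.0168 mol
Let x = n(CaCO3), y = n(MgCO3).
Titrant: 2x + 2y = 0.0168;  mass: 100.09x + 84.31y = 0.757
Solving, x = 3.12 × 10^-3 mol, y = 5.28 × 10^-3 mol
mass of CaCO3 = 3.12 × 10^-3 × 100.09 = 0.312 g
% CaCO3 = 0.312 / 0.757 × 100 = 41.2 %

41.2 %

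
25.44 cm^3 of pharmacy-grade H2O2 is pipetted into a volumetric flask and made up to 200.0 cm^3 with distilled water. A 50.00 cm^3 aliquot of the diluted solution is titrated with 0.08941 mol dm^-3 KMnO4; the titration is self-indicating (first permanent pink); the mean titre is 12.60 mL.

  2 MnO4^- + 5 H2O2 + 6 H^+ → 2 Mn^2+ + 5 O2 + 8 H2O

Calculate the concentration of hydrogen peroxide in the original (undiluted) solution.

n(KMnO4) = 0.01260 × 0.08941 = 1.127 × 10^-3 mol
From the 5:2 ratio, n(H2O2) in the aliquot = 5/2 × 1.127 × 10^-3 = 2.816 × 10^-3 mol
[H2O2]_dilute = 2.816 × 10^-3 / 0.05000 = 0.05633 mol/L
Dilution factor = 200.0 / 25.44 = 7.862
[H2O2]_stock = 0.05633 × 7.862 = 0.4428 mol/L

0.4428 mol/L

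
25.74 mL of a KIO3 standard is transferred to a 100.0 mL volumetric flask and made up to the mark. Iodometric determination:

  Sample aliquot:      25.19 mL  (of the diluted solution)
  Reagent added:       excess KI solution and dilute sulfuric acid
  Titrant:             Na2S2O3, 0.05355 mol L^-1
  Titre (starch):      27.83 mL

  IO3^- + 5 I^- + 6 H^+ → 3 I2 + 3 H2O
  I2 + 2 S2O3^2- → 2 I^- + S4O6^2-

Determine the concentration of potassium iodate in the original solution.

0.03831 mol/L

n(S2O3^2-) = 0.02783 × 0.05355 = 1.490 × 10^-3 mol
n(I2) = n(S2O3^2-)/2 = 7.451 × 10^-4 mol
From the 1:3 ratio, n(IO3^-) in the aliquot = 1/3 × 7.451 × 10^-4 = 2.484 × 10^-4 mol
[IO3^-]_dilute = 2.484 × 10^-4 / 0.02519 = 0.009860 mol/L
[IO3^-]_original = 0.009860 × 100.0/25.74 = 0.03831 mol/L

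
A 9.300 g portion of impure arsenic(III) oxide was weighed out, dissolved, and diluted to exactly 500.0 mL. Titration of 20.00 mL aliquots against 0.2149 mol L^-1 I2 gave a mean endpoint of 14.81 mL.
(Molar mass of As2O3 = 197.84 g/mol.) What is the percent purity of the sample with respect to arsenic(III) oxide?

As2O3 + 2 I2 + 2 H2O → As2O5 + 4 HI
n(I2) per titration = 0.01481 × 0.2149 = 3.183 × 10^-3 mol
From the 1:2 ratio, n(As2O3) in each aliquot = 1/2 × 3.183 × 10^-3 = 1.591 × 10^-3 mol
n(As2O3) in the whole flask = 1.591 × 10^-3 × 500.0/20.00 = 0.03978 mol
mass of As2O3 = 0.03978 × 197.84 = 7.871 g
% As2O3 = 7.871 / 9.300 × 100 = 84.63 %

84.63 %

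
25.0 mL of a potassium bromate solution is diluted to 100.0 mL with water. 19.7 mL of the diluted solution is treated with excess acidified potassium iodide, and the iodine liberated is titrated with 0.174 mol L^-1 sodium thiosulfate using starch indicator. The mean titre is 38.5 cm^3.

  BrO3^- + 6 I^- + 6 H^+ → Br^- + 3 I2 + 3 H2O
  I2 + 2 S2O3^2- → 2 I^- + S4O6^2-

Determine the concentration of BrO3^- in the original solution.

0.227 mol/L

n(S2O3^2-) = 0.0385 × 0.174 = 6.70 × 10^-3 mol
n(I2) = n(S2O3^2-)/2 = 3.35 × 10^-3 mol
From the 1:3 ratio, n(BrO3^-) in the aliquot = 1/3 × 3.35 × 10^-3 = 1.12 × 10^-3 mol
[BrO3^-]_dilute = 1.12 × 10^-3 / 0.0197 = 0.0567 mol/L
[BrO3^-]_original = 0.0567 × 100.0/25.0 = 0.227 mol/L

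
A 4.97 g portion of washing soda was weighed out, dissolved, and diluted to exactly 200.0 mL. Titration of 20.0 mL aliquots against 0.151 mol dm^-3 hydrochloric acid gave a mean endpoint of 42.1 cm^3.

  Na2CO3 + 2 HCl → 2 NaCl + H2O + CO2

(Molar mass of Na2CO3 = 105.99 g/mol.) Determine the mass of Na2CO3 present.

3.37 g

n(HCl) per titration = 0.0421 × 0.151 = 6.36 × 10^-3 mol
From the 1:2 ratio, n(Na2CO3) in each aliquot = 1/2 × 6.36 × 10^-3 = 3.18 × 10^-3 mol
n(Na2CO3) in the whole flask = 3.18 × 10^-3 × 200.0/20.0 = 0.0318 mol
mass of Na2CO3 = 0.0318 × 105.99 = 3.37 g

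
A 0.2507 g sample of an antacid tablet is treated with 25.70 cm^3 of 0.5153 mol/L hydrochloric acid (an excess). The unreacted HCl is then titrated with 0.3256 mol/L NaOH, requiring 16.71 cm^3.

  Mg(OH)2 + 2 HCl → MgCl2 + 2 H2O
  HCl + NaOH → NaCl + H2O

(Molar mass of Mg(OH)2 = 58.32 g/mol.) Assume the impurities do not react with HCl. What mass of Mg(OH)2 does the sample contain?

0.2275 g

n(HCl) added = 0.02570 × 0.5153 = 0.01324 mol
n(NaOH) used in back-titration = 0.01671 × 0.3256 = 5.441 × 10^-3 mol
n(HCl) left over = 5.441 × 10^-3 mol (1:1 ratio)
n(HCl) consumed by analyte = 0.01324 − 5.441 × 10^-3 = 7.802 × 10^-3 mol
From the 1:2 ratio, n(Mg(OH)2) = 1/2 × 7.802 × 10^-3 = 3.901 × 10^-3 mol
mass of Mg(OH)2 = 3.901 × 10^-3 × 58.32 = 0.2275 g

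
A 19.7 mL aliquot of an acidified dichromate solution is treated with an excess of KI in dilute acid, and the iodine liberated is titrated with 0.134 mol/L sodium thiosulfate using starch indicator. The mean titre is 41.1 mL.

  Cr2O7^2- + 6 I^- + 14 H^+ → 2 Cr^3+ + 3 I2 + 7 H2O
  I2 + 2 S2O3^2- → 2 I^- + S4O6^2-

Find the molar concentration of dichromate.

0.0466 mol/L

n(S2O3^2-) = 0.0411 × 0.134 = 5.51 × 10^-3 mol
n(I2) = n(S2O3^2-)/2 = 2.75 × 10^-3 mol
From the 1:3 ratio, n(Cr2O7^2-) in the aliquot = 1/3 × 2.75 × 10^-3 = 9.18 × 10^-4 mol
[Cr2O7^2-] = 9.18 × 10^-4 / 0.0197 = 0.0466 mol/L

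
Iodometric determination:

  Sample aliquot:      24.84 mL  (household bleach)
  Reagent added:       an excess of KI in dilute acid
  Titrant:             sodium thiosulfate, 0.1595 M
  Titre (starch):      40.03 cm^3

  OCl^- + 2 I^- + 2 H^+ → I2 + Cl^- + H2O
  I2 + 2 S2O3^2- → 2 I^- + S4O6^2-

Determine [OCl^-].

n(S2O3^2-) = 0.04003 × 0.1595 = 6.385 × 10^-3 mol
n(I2) = n(S2O3^2-)/2 = 3.192 × 10^-3 mol
n(OCl^-) in the aliquot = 3.192 × 10^-3 mol (1:1 ratio)
[OCl^-] = 3.192 × 10^-3 / 0.02484 = 0.1285 mol/L

0.1285 M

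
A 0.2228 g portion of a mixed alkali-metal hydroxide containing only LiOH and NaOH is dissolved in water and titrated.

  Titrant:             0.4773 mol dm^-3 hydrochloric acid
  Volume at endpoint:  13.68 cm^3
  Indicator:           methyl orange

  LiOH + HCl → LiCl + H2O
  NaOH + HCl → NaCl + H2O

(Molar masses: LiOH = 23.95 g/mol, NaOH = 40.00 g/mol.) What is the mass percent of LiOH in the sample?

25.70 %

n(HCl) = 0.01368 × 0.4773 = 6.529 × 10^-3 mol
Let x = n(LiOH), y = n(NaOH).
Titrant: 1x + 1y = 6.529 × 10^-3;  mass: 23.95x + 40.00y = 0.2228
Solving, x = 2.391 × 10^-3 mol, y = 4.138 × 10^-3 mol
mass of LiOH = 2.391 × 10^-3 × 23.95 = 0.05727 g
% LiOH = 0.05727 / 0.2228 × 100 = 25.70 %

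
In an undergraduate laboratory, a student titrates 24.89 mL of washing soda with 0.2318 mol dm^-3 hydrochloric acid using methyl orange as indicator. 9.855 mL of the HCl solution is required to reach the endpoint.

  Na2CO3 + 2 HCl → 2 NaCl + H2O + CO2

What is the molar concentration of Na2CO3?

0.04589 mol/L

n(HCl) = 0.009855 L × 0.2318 mol/L = 2.284 × 10^-3 mol
From the 1:2 mole ratio, n(Na2CO3) = 1/2 × 2.284 × 10^-3 = 1.142 × 10^-3 mol
[Na2CO3] = 1.142 × 10^-3 mol / 0.02489 L = 0.04589 mol/L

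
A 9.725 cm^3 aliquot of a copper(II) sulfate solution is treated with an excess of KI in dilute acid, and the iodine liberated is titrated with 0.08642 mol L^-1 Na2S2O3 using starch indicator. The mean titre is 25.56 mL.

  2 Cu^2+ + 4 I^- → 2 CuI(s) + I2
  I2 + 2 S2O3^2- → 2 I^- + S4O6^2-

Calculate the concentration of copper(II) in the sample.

0.2271 mol/L

n(S2O3^2-) = 0.02556 × 0.08642 = 2.209 × 10^-3 mol
n(I2) = n(S2O3^2-)/2 = 1.104 × 10^-3 mol
From the 2:1 ratio, n(Cu2+) in the aliquot = 2/1 × 1.104 × 10^-3 = 2.209 × 10^-3 mol
[Cu2+] = 2.209 × 10^-3 / 0.009725 = 0.2271 mol/L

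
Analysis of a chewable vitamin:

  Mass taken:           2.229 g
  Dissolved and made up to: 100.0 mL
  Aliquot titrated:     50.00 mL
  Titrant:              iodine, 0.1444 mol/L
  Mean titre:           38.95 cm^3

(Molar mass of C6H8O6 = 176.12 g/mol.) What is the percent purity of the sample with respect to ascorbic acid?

C6H8O6 + I2 → C6H6O6 + 2 HI
n(I2) per titration = 0.03895 × 0.1444 = 5.624 × 10^-3 mol
n(C6H8O6) in each aliquot = 5.624 × 10^-3 mol (1:1 ratio)
n(C6H8O6) in the whole flask = 5.624 × 10^-3 × 100.0/50.00 = 0.01125 mol
mass of C6H8O6 = 0.01125 × 176.12 = 1.981 g
% C6H8O6 = 1.981 / 2.229 × 100 = 88.88 %

88.88 %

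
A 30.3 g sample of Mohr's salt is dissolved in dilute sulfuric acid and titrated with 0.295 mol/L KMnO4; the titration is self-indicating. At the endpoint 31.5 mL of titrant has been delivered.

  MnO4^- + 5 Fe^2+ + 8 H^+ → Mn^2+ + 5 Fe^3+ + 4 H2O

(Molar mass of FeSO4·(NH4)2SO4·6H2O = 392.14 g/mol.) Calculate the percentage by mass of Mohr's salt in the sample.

n(KMnO4) = 0.0315 L × 0.295 mol/L = 9.29 × 10^-3 mol
From the 5:1 ratio, n(FeSO4·(NH4)2SO4·6H2O) = 5/1 × 9.29 × 10^-3 = 0.0465 mol
mass of FeSO4·(NH4)2SO4·6H2O = 0.0465 × 392.14 g/mol = 18.2 g
% FeSO4·(NH4)2SO4·6H2O = 18.2 / 30.3 × 100 = 60.1 %

60.1 %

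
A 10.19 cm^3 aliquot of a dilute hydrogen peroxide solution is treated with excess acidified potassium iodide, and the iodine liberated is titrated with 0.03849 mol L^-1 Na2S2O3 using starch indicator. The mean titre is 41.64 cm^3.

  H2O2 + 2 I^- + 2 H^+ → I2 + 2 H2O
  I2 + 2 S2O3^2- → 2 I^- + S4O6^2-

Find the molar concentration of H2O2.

n(S2O3^2-) = 0.04164 × 0.03849 = 1.603 × 10^-3 mol
n(I2) = n(S2O3^2-)/2 = 8.014 × 10^-4 mol
n(H2O2) in the aliquot = 8.014 × 10^-4 mol (1:1 ratio)
[H2O2] = 8.014 × 10^-4 / 0.01019 = 0.07864 mol/L

0.07864 mol/L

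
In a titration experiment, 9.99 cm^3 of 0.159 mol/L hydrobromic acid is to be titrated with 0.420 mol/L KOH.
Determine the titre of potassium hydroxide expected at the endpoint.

HBr + KOH → KBr + H2O
n(HBr) = 0.00999 L × 0.159 mol/L = 1.59 × 10^-3 mol
n(KOH) = 1.59 × 10^-3 mol (1:1 stoichiometry)
V(KOH) = 1.59 × 10^-3 mol / 0.420 mol/L = 0.00378 L = 3.78 mL

3.78 mL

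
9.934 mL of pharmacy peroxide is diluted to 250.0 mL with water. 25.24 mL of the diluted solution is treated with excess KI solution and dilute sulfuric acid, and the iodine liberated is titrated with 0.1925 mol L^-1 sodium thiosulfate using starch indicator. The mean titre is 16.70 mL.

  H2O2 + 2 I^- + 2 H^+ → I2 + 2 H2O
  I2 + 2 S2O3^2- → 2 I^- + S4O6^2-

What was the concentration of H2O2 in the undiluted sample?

n(S2O3^2-) = 0.01670 × 0.1925 = 3.215 × 10^-3 mol
n(I2) = n(S2O3^2-)/2 = 1.607 × 10^-3 mol
n(H2O2) in the aliquot = 1.607 × 10^-3 mol (1:1 ratio)
[H2O2]_dilute = 1.607 × 10^-3 / 0.02524 = 0.06368 mol/L
[H2O2]_original = 0.06368 × 250.0/9.934 = 1.603 mol/L

1.603 mol/L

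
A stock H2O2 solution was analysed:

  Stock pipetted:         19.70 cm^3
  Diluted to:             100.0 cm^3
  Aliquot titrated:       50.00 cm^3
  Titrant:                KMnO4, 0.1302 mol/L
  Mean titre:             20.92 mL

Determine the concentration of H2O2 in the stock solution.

2 MnO4^- + 5 H2O2 + 6 H^+ → 2 Mn^2+ + 5 O2 + 8 H2O
n(KMnO4) = 0.02092 × 0.1302 = 2.724 × 10^-3 mol
From the 5:2 ratio, n(H2O2) in the aliquot = 5/2 × 2.724 × 10^-3 = 6.809 × 10^-3 mol
[H2O2]_dilute = 6.809 × 10^-3 / 0.05000 = 0.1362 mol/L
Dilution factor = 100.0 / 19.70 = 5.076
[H2O2]_stock = 0.1362 × 5.076 = 0.6913 mol/L

0.6913 mol/L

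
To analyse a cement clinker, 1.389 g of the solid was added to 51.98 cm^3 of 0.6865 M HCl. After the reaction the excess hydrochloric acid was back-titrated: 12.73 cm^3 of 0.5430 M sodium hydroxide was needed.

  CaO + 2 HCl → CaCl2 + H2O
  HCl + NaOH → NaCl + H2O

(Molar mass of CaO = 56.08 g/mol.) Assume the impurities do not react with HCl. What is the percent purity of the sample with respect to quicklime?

n(HCl) added = 0.05198 × 0.6865 = 0.03568 mol
n(NaOH) used in back-titration = 0.01273 × 0.5430 = 6.912 × 10^-3 mol
n(HCl) left over = 6.912 × 10^-3 mol (1:1 ratio)
n(HCl) consumed by analyte = 0.03568 − 6.912 × 10^-3 = 0.02877 mol
From the 1:2 ratio, n(CaO) = 1/2 × 0.02877 = 0.01439 mol
mass of CaO = 0.01439 × 56.08 = 0.8068 g
% CaO = 0.8068 / 1.389 × 100 = 58.08 %

58.08 %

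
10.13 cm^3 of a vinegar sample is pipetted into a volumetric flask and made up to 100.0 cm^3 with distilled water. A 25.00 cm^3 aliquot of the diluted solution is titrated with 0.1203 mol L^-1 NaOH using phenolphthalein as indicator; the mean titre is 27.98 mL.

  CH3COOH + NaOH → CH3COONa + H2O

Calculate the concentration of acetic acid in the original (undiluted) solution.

1.329 mol/L

n(NaOH) = 0.02798 × 0.1203 = 3.366 × 10^-3 mol
n(CH3COOH) in the aliquot = 3.366 × 10^-3 mol (1:1 ratio)
[CH3COOH]_dilute = 3.366 × 10^-3 / 0.02500 = 0.1346 mol/L
Dilution factor = 100.0 / 10.13 = 9.872
[CH3COOH]_stock = 0.1346 × 9.872 = 1.329 mol/L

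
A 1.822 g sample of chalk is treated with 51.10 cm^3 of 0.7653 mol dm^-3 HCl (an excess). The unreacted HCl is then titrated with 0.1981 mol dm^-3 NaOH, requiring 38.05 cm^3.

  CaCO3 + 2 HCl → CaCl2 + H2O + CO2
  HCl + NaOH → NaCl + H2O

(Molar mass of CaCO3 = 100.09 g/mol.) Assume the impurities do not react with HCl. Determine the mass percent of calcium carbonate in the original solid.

86.71 %

n(HCl) added = 0.05110 × 0.7653 = 0.03911 mol
n(NaOH) used in back-titration = 0.03805 × 0.1981 = 7.538 × 10^-3 mol
n(HCl) left over = 7.538 × 10^-3 mol (1:1 ratio)
n(HCl) consumed by analyte = 0.03911 − 7.538 × 10^-3 = 0.03157 mol
From the 1:2 ratio, n(CaCO3) = 1/2 × 0.03157 = 0.01578 mol
mass of CaCO3 = 0.01578 × 100.09 = 1.580 g
% CaCO3 = 1.580 / 1.822 × 100 = 86.71 %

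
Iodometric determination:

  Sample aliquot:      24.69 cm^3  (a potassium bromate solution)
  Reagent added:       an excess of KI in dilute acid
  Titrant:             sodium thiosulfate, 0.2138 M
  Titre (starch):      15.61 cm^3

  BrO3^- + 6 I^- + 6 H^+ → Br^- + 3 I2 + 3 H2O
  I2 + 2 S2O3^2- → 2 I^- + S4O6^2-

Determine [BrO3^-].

0.02253 M

n(S2O3^2-) = 0.01561 × 0.2138 = 3.337 × 10^-3 mol
n(I2) = n(S2O3^2-)/2 = 1.669 × 10^-3 mol
From the 1:3 ratio, n(BrO3^-) in the aliquot = 1/3 × 1.669 × 10^-3 = 5.562 × 10^-4 mol
[BrO3^-] = 5.562 × 10^-4 / 0.02469 = 0.02253 mol/L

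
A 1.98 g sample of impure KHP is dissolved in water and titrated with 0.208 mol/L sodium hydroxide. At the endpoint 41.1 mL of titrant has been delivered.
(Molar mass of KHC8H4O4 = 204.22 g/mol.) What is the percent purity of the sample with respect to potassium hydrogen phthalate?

KHC8H4O4 + NaOH → KNaC8H4O4 + H2O
n(NaOH) = 0.0411 L × 0.208 mol/L = 8.55 × 10^-3 mol
n(KHC8H4O4) = 8.55 × 10^-3 mol (1:1 ratio)
mass of KHC8H4O4 = 8.55 × 10^-3 × 204.22 g/mol = 1.75 g
% KHC8H4O4 = 1.75 / 1.98 × 100 = 88.2 %

88.2 %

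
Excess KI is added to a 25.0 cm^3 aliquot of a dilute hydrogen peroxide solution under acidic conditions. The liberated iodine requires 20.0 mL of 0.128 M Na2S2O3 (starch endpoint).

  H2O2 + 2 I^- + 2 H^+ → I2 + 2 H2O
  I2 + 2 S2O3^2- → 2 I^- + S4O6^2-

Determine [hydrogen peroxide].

n(S2O3^2-) = 0.0200 × 0.128 = 2.56 × 10^-3 mol
n(I2) = n(S2O3^2-)/2 = 1.28 × 10^-3 mol
n(H2O2) in the aliquot = 1.28 × 10^-3 mol (1:1 ratio)
[H2O2] = 1.28 × 10^-3 / 0.0250 = 0.0512 mol/L

0.0512 M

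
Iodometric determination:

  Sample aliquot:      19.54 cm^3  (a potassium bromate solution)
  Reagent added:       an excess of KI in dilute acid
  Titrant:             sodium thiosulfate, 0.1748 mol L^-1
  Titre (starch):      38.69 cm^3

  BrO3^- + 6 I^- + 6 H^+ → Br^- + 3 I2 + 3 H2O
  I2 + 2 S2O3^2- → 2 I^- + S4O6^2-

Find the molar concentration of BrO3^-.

0.05769 mol/L

n(S2O3^2-) = 0.03869 × 0.1748 = 6.763 × 10^-3 mol
n(I2) = n(S2O3^2-)/2 = 3.382 × 10^-3 mol
From the 1:3 ratio, n(BrO3^-) in the aliquot = 1/3 × 3.382 × 10^-3 = 1.127 × 10^-3 mol
[BrO3^-] = 1.127 × 10^-3 / 0.01954 = 0.05769 mol/L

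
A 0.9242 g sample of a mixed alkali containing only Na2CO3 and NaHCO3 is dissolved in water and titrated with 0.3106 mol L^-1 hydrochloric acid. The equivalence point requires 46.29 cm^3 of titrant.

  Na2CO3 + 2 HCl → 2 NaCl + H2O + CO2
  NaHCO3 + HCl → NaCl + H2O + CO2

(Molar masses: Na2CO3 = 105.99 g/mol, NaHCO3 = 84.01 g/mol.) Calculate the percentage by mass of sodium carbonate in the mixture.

52.45 %

n(HCl) = 0.04629 × 0.3106 = 0.01438 mol
Let x = n(Na2CO3), y = n(NaHCO3).
Titrant: 2x + 1y = 0.01438;  mass: 105.99x + 84.01y = 0.9242
Solving, x = 4.573 × 10^-3 mol, y = 5.232 × 10^-3 mol
mass of Na2CO3 = 4.573 × 10^-3 × 105.99 = 0.4847 g
% Na2CO3 = 0.4847 / 0.9242 × 100 = 52.45 %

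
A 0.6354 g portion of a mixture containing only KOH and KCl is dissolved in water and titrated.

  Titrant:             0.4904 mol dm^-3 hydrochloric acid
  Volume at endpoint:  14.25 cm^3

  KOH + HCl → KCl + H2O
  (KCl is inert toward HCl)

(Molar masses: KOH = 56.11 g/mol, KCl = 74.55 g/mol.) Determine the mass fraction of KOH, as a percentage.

61.71 %

n(HCl) = 0.01425 × 0.4904 = 6.988 × 10^-3 mol
Let x = n(KOH), y = n(KCl).
Titrant: 1x = 6.988 × 10^-3;  mass: 56.11x + 74.55y = 0.6354
Solving, x = 6.988 × 10^-3 mol, y = 3.263 × 10^-3 mol
mass of KOH = 6.988 × 10^-3 × 56.11 = 0.3921 g
% KOH = 0.3921 / 0.6354 × 100 = 61.71 %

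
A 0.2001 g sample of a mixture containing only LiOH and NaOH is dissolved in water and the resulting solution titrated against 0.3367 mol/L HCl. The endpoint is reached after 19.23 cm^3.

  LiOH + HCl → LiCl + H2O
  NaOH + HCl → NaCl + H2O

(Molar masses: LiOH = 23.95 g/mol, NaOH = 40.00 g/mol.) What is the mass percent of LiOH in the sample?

n(HCl) = 0.01923 × 0.3367 = 6.475 × 10^-3 mol
Let x = n(LiOH), y = n(NaOH).
Titrant: 1x + 1y = 6.475 × 10^-3;  mass: 23.95x + 40.00y = 0.2001
Solving, x = 3.669 × 10^-3 mol, y = 2.806 × 10^-3 mol
mass of LiOH = 3.669 × 10^-3 × 23.95 = 0.08788 g
% LiOH = 0.08788 / 0.2001 × 100 = 43.92 %

43.92 %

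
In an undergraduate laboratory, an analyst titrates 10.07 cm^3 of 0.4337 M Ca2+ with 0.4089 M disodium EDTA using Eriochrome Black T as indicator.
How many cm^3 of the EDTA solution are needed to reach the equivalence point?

Ca^2+ + EDTA^4- → [Ca(EDTA)]^2-
n(Ca2+) = 0.01007 L × 0.4337 mol/L = 4.367 × 10^-3 mol
n(EDTA) = 4.367 × 10^-3 mol (1:1 stoichiometry)
V(EDTA) = 4.367 × 10^-3 mol / 0.4089 mol/L = 0.01068 L = 10.68 mL

10.68 mL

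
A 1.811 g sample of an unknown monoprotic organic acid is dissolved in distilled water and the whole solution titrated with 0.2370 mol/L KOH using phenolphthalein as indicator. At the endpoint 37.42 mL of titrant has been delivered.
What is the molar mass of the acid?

204.2 g/mol

n(KOH) = 0.03742 L × 0.2370 mol/L = 8.869 × 10^-3 mol
n(HA) = 8.869 × 10^-3 mol (1:1 ratio)
M = m / n = 1.811 g / 8.869 × 10^-3 mol = 204.2 g/mol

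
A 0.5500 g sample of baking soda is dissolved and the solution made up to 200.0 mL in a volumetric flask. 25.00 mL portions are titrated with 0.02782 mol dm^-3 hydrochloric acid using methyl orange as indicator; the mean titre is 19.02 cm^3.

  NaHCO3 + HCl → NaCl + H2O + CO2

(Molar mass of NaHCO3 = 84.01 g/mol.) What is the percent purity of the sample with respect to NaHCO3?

64.66 %

n(HCl) per titration = 0.01902 × 0.02782 = 5.291 × 10^-4 mol
n(NaHCO3) in each aliquot = 5.291 × 10^-4 mol (1:1 ratio)
n(NaHCO3) in the whole flask = 5.291 × 10^-4 × 200.0/25.00 = 4.233 × 10^-3 mol
mass of NaHCO3 = 4.233 × 10^-3 × 84.01 = 0.3556 g
% NaHCO3 = 0.3556 / 0.5500 × 100 = 64.66 %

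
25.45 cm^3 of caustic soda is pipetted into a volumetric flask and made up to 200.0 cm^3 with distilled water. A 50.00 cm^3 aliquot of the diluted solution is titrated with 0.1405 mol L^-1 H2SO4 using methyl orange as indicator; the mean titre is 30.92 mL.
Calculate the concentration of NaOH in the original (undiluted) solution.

1.366 mol/L

2 NaOH + H2SO4 → Na2SO4 + 2 H2O
n(H2SO4) = 0.03092 × 0.1405 = 4.344 × 10^-3 mol
From the 2:1 ratio, n(NaOH) in the aliquot = 2/1 × 4.344 × 10^-3 = 8.689 × 10^-3 mol
[NaOH]_dilute = 8.689 × 10^-3 / 0.05000 = 0.1738 mol/L
Dilution factor = 200.0 / 25.45 = 7.859
[NaOH]_stock = 0.1738 × 7.859 = 1.366 mol/L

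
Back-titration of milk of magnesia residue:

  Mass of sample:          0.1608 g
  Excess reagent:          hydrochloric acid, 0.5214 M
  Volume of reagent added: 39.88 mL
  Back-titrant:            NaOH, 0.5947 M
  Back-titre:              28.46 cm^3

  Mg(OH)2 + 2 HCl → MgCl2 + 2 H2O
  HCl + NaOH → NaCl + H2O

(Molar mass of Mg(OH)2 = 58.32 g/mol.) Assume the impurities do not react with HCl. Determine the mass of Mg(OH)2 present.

0.1128 g

n(HCl) added = 0.03988 × 0.5214 = 0.02079 mol
n(NaOH) used in back-titration = 0.02846 × 0.5947 = 0.01693 mol
n(HCl) left over = 0.01693 mol (1:1 ratio)
n(HCl) consumed by analyte = 0.02079 − 0.01693 = 3.868 × 10^-3 mol
From the 1:2 ratio, n(Mg(OH)2) = 1/2 × 3.868 × 10^-3 = 1.934 × 10^-3 mol
mass of Mg(OH)2 = 1.934 × 10^-3 × 58.32 = 0.1128 g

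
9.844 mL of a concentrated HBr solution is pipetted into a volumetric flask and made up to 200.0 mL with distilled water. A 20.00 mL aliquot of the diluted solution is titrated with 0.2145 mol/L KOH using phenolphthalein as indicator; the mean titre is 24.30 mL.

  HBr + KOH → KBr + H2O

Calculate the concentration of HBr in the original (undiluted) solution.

5.295 mol/L

n(KOH) = 0.02430 × 0.2145 = 5.212 × 10^-3 mol
n(HBr) in the aliquot = 5.212 × 10^-3 mol (1:1 ratio)
[HBr]_dilute = 5.212 × 10^-3 / 0.02000 = 0.2606 mol/L
Dilution factor = 200.0 / 9.844 = 20.32
[HBr]_stock = 0.2606 × 20.32 = 5.295 mol/L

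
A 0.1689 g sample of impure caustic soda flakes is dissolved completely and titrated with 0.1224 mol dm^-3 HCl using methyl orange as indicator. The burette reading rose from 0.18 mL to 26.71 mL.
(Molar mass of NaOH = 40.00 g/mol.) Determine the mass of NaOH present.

0.1299 g

NaOH + HCl → NaCl + H2O
n(HCl) = 0.02653 L × 0.1224 mol/L = 3.247 × 10^-3 mol
n(NaOH) = 3.247 × 10^-3 mol (1:1 ratio)
mass of NaOH = 3.247 × 10^-3 × 40.00 g/mol = 0.1299 g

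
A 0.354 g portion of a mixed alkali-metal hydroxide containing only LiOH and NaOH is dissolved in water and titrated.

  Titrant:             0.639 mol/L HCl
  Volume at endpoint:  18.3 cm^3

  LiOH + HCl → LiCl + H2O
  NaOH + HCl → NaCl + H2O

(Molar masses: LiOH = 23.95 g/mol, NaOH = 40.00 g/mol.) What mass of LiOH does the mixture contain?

0.170 g

n(HCl) = 0.0183 × 0.639 = 0.0117 mol
Let x = n(LiOH), y = n(NaOH).
Titrant: 1x + 1y = 0.0117;  mass: 23.95x + 40.00y = 0.354
Solving, x = 7.09 × 10^-3 mol, y = 4.61 × 10^-3 mol
mass of LiOH = 7.09 × 10^-3 × 23.95 = 0.170 g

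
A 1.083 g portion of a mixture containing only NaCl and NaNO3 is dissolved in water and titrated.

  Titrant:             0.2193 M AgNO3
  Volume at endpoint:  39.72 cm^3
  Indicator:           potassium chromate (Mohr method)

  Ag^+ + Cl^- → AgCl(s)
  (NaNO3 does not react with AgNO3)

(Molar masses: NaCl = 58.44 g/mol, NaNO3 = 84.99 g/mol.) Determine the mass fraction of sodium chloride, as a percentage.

47.00 %

n(AgNO3) = 0.03972 × 0.2193 = 8.711 × 10^-3 mol
Let x = n(NaCl), y = n(NaNO3).
Titrant: 1x = 8.711 × 10^-3;  mass: 58.44x + 84.99y = 1.083
Solving, x = 8.711 × 10^-3 mol, y = 6.753 × 10^-3 mol
mass of NaCl = 8.711 × 10^-3 × 58.44 = 0.5090 g
% NaCl = 0.5090 / 1.083 × 100 = 47.00 %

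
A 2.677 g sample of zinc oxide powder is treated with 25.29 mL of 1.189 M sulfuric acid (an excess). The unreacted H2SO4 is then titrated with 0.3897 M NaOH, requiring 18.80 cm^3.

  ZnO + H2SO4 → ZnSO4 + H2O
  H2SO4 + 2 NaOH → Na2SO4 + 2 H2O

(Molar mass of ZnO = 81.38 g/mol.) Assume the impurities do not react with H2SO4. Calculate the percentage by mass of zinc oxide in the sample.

80.28 %

n(H2SO4) added = 0.02529 × 1.189 = 0.03007 mol
n(NaOH) used in back-titration = 0.01880 × 0.3897 = 7.326 × 10^-3 mol
From the 1:2 ratio, n(H2SO4) left over = 1/2 × 7.326 × 10^-3 = 3.663 × 10^-3 mol
n(H2SO4) consumed by analyte = 0.03007 − 3.663 × 10^-3 = 0.02641 mol
n(ZnO) = 0.02641 mol (1:1 ratio)
mass of ZnO = 0.02641 × 81.38 = 2.149 g
% ZnO = 2.149 / 2.677 × 100 = 80.28 %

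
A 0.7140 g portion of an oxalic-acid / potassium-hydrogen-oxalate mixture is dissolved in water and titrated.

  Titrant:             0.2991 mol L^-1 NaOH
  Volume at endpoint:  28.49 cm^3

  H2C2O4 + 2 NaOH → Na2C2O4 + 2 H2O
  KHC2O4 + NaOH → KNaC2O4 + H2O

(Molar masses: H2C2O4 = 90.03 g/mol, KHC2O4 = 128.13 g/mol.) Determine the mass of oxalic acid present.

0.2046 g

n(NaOH) = 0.02849 × 0.2991 = 8.521 × 10^-3 mol
Let x = n(H2C2O4), y = n(KHC2O4).
Titrant: 2x + 1y = 8.521 × 10^-3;  mass: 90.03x + 128.13y = 0.7140
Solving, x = 2.273 × 10^-3 mol, y = 3.975 × 10^-3 mol
mass of H2C2O4 = 2.273 × 10^-3 × 90.03 = 0.2046 g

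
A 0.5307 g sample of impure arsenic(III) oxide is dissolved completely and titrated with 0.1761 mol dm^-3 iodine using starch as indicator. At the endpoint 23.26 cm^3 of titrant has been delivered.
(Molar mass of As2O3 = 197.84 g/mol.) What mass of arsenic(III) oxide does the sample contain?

As2O3 + 2 I2 + 2 H2O → As2O5 + 4 HI
n(I2) = 0.02326 L × 0.1761 mol/L = 4.096 × 10^-3 mol
From the 1:2 ratio, n(As2O3) = 1/2 × 4.096 × 10^-3 = 2.048 × 10^-3 mol
mass of As2O3 = 2.048 × 10^-3 × 197.84 g/mol = 0.4052 g

0.4052 g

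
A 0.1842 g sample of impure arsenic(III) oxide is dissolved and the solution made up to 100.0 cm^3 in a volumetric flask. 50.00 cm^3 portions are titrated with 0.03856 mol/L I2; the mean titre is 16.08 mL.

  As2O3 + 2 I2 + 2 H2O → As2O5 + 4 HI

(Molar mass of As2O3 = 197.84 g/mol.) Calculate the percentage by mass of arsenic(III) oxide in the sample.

n(I2) per titration = 0.01608 × 0.03856 = 6.200 × 10^-4 mol
From the 1:2 ratio, n(As2O3) in each aliquot = 1/2 × 6.200 × 10^-4 = 3.100 × 10^-4 mol
n(As2O3) in the whole flask = 3.100 × 10^-4 × 100.0/50.00 = 6.200 × 10^-4 mol
mass of As2O3 = 6.200 × 10^-4 × 197.84 = 0.1227 g
% As2O3 = 0.1227 / 0.1842 × 100 = 66.60 %

66.60 %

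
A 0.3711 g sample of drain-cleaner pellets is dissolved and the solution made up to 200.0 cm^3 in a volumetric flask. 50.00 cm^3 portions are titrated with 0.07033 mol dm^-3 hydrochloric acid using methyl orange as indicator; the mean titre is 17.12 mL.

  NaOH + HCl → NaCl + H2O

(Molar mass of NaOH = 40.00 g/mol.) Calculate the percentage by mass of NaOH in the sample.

n(HCl) per titration = 0.01712 × 0.07033 = 1.204 × 10^-3 mol
n(NaOH) in each aliquot = 1.204 × 10^-3 mol (1:1 ratio)
n(NaOH) in the whole flask = 1.204 × 10^-3 × 200.0/50.00 = 4.816 × 10^-3 mol
mass of NaOH = 4.816 × 10^-3 × 40.00 = 0.1926 g
% NaOH = 0.1926 / 0.3711 × 100 = 51.91 %

51.91 %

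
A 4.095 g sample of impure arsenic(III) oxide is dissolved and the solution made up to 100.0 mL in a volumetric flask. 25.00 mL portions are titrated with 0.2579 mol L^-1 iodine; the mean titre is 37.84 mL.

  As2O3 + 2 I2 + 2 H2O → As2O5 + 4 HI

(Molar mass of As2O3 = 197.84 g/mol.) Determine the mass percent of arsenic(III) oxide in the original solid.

n(I2) per titration = 0.03784 × 0.2579 = 9.759 × 10^-3 mol
From the 1:2 ratio, n(As2O3) in each aliquot = 1/2 × 9.759 × 10^-3 = 4.879 × 10^-3 mol
n(As2O3) in the whole flask = 4.879 × 10^-3 × 100.0/25.00 = 0.01952 mol
mass of As2O3 = 0.01952 × 197.84 = 3.861 g
% As2O3 = 3.861 / 4.095 × 100 = 94.30 %

94.30 %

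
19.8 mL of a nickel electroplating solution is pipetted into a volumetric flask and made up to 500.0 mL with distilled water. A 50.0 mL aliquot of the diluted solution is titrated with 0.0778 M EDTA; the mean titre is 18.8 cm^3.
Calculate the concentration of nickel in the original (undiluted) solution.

Ni^2+ + EDTA^4- → [Ni(EDTA)]^2-
n(EDTA) = 0.0188 × 0.0778 = 1.46 × 10^-3 mol
n(Ni2+) in the aliquot = 1.46 × 10^-3 mol (1:1 ratio)
[Ni2+]_dilute = 1.46 × 10^-3 / 0.0500 = 0.0293 mol/L
Dilution factor = 500.0 / 19.8 = 25.25
[Ni2+]_stock = 0.0293 × 25.25 = 0.739 mol/L

0.739 M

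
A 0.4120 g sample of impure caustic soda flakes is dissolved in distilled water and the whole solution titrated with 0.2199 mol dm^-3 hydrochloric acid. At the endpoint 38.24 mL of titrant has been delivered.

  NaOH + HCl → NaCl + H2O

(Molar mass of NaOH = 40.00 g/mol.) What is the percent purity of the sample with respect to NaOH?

81.64 %

n(HCl) = 0.03824 L × 0.2199 mol/L = 8.409 × 10^-3 mol
n(NaOH) = 8.409 × 10^-3 mol (1:1 ratio)
mass of NaOH = 8.409 × 10^-3 × 40.00 g/mol = 0.3364 g
% NaOH = 0.3364 / 0.4120 × 100 = 81.64 %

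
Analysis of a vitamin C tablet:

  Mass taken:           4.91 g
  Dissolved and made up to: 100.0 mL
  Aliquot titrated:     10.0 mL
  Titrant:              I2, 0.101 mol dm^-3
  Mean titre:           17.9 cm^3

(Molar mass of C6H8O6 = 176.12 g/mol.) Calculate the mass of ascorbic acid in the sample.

3.18 g

C6H8O6 + I2 → C6H6O6 + 2 HI
n(I2) per titration = 0.0179 × 0.101 = 1.81 × 10^-3 mol
n(C6H8O6) in each aliquot = 1.81 × 10^-3 mol (1:1 ratio)
n(C6H8O6) in the whole flask = 1.81 × 10^-3 × 100.0/10.0 = 0.0181 mol
mass of C6H8O6 = 0.0181 × 176.12 = 3.18 g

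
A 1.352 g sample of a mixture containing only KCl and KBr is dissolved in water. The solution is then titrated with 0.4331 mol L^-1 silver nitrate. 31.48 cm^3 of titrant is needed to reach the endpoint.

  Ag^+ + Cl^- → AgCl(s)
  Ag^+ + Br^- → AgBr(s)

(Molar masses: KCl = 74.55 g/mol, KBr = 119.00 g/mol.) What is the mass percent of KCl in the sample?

33.55 %

n(AgNO3) = 0.03148 × 0.4331 = 0.01363 mol
Let x = n(KCl), y = n(KBr).
Titrant: 1x + 1y = 0.01363;  mass: 74.55x + 119.00y = 1.352
Solving, x = 6.084 × 10^-3 mol, y = 7.550 × 10^-3 mol
mass of KCl = 6.084 × 10^-3 × 74.55 = 0.4536 g
% KCl = 0.4536 / 1.352 × 100 = 33.55 %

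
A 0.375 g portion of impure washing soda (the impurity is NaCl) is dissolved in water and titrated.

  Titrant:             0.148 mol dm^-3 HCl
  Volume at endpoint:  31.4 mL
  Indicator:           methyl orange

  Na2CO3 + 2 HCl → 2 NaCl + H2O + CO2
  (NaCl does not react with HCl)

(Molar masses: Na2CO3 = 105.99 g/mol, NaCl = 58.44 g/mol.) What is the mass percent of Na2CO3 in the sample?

65.7 %

n(HCl) = 0.0314 × 0.148 = 4.65 × 10^-3 mol
Let x = n(Na2CO3), y = n(NaCl).
Titrant: 2x = 4.65 × 10^-3;  mass: 105.99x + 58.44y = 0.375
Solving, x = 2.32 × 10^-3 mol, y = 2.20 × 10^-3 mol
mass of Na2CO3 = 2.32 × 10^-3 × 105.99 = 0.246 g
% Na2CO3 = 0.246 / 0.375 × 100 = 65.7 %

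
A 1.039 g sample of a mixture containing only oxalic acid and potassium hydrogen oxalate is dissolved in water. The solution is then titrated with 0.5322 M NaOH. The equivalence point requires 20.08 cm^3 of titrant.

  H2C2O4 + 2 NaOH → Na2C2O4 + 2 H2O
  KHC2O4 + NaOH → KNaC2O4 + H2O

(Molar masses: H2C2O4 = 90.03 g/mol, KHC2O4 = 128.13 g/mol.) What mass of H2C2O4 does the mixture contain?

0.1789 g

n(NaOH) = 0.02008 × 0.5322 = 0.01069 mol
Let x = n(H2C2O4), y = n(KHC2O4).
Titrant: 2x + 1y = 0.01069;  mass: 90.03x + 128.13y = 1.039
Solving, x = 1.987 × 10^-3 mol, y = 6.713 × 10^-3 mol
mass of H2C2O4 = 1.987 × 10^-3 × 90.03 = 0.1789 g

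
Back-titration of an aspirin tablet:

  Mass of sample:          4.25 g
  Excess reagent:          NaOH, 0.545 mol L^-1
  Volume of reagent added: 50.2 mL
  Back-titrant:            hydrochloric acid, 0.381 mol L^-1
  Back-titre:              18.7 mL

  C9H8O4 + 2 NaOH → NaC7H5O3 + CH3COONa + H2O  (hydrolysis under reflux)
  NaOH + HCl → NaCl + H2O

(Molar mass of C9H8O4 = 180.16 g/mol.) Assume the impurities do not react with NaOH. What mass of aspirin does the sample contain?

1.82 g

n(NaOH) added = 0.0502 × 0.545 = 0.0274 mol
n(HCl) used in back-titration = 0.0187 × 0.381 = 7.12 × 10^-3 mol
n(NaOH) left over = 7.12 × 10^-3 mol (1:1 ratio)
n(NaOH) consumed by analyte = 0.0274 − 7.12 × 10^-3 = 0.0202 mol
From the 1:2 ratio, n(C9H8O4) = 1/2 × 0.0202 = 0.0101 mol
mass of C9H8O4 = 0.0101 × 180.16 = 1.82 g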